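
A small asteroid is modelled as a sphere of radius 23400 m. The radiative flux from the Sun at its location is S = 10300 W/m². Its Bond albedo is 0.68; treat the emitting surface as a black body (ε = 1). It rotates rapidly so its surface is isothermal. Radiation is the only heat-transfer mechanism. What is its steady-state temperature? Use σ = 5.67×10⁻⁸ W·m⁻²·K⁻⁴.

At equilibrium, absorbed power = emitted power.
Absorbing cross-section = πr² = 1.720×10⁹ m²; emitting surface = 4πr² = 6.881×10⁹ m² (ratio 4).
(1−a)S·A_cross = εσ·A_surf·T⁴  ⇒  T⁴ = (1−a)S/(4σ).
T⁴ = 0.320·10300/(4·5.67×10⁻⁸) = 1.453×10¹⁰ K⁴.
T = (1.453×10¹⁰)^(1/4).

T ≈ 347 K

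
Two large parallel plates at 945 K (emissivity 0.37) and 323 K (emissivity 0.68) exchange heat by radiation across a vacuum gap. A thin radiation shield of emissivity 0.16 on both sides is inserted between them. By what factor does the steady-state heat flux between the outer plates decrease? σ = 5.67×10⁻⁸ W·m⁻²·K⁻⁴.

Without shield: q₀ = σΔ(T⁴)/(1/ε₁+1/ε₂−1) with denominator 3.173.
With shield the two gaps are in series; the resistances add: (1/ε₁+1/ε_s−1)+(1/ε_s+1/ε₂−1) = 7.953+6.721 = 14.67.
Heat-flux ratio q₀/q = 14.67/3.173.

factor ≈ 4.62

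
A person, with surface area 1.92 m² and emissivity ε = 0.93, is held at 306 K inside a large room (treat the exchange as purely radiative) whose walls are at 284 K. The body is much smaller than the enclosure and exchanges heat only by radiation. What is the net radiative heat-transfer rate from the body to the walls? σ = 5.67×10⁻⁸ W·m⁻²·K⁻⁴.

For a small grey body in a large enclosure: P_net = εσA(T_body⁴ − T_wall⁴).
A = 1.92 m²; T_body⁴ − T_wall⁴ = 8.768×10⁹ − 6.505×10⁹ = 2.262×10⁹ K⁴.
|P_net| = 0.93·5.67×10⁻⁸·1.920·2.262×10⁹.

P_net ≈ 229 W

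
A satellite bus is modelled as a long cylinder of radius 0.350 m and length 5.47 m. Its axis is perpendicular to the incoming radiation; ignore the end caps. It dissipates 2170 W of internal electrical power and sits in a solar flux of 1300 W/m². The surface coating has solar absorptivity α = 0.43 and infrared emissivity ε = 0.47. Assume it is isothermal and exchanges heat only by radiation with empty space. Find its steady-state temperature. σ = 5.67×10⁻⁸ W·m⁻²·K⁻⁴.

T ≈ 341 K

At steady state, absorbed solar power + internal power = radiated power.
Absorbed: α·S·A_cross = 0.43·1300·3.829 = 2140 W (cross-section 2rL).
Total input = 2140 + 2170 = 4310 W.
Radiated: εσ·A_surf·T⁴ with A_surf = 2πrL = 12.03 m².
T⁴ = 4310/(0.47·5.67×10⁻⁸·12.03) = 1.345×10¹⁰ K⁴.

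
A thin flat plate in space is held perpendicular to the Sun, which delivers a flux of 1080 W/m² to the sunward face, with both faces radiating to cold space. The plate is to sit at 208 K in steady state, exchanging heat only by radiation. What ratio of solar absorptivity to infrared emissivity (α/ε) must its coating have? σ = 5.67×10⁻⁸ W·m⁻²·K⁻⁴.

α/ε ≈ 0.197

Balance: αS·A = εσ·2A·T⁴ ⇒ α/ε = 2σT⁴/S.
α/ε = 2·5.67×10⁻⁸·(208)⁴/1080 = 2·5.67×10⁻⁸·1.872×10⁹/1080.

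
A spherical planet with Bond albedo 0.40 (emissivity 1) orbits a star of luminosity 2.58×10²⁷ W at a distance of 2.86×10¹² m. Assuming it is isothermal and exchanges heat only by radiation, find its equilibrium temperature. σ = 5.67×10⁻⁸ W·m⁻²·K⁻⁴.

T ≈ 90.3 K

First find the stellar flux at distance d: S = L/(4πd²) = 2.58×10²⁷/(4π·(2.86×10¹²)²) = 25.10 W/m².
For an isothermal sphere, absorbed (1−a)S·πr² = emitted σ·4πr²·T⁴, so T⁴ = (1−a)S/(4σ).
T⁴ = 0.600·25.10/(4·5.67×10⁻⁸) = 6.640×10⁷ K⁴.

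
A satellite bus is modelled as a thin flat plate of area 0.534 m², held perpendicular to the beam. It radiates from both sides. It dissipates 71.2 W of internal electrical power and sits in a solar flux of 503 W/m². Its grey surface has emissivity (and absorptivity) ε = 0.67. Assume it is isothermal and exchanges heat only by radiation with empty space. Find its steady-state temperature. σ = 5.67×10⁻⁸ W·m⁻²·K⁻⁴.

T ≈ 280 K

At steady state, absorbed solar power + internal power = radiated power.
Absorbed: α·S·A_cross = 0.67·503·0.5340 = 180.0 W (cross-section A).
Total input = 180.0 + 71.2 = 251.2 W.
Radiated: εσ·A_surf·T⁴ with A_surf = 2A = 1.068 m².
T⁴ = 251.2/(0.67·5.67×10⁻⁸·1.068) = 6.191×10⁹ K⁴.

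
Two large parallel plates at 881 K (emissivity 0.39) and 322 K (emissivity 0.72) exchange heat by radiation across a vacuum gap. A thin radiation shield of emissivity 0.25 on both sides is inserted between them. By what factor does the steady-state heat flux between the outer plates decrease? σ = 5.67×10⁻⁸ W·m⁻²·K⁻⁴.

Without shield: q₀ = σΔ(T⁴)/(1/ε₁+1/ε₂−1) with denominator 2.953.
With shield the two gaps are in series; the resistances add: (1/ε₁+1/ε_s−1)+(1/ε_s+1/ε₂−1) = 5.564+4.389 = 9.953.
Heat-flux ratio q₀/q = 9.953/2.953.

factor ≈ 3.37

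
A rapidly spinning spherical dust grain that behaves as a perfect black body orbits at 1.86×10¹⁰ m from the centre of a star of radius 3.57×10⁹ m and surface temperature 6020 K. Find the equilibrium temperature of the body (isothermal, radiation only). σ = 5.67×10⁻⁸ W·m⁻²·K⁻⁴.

T ≈ 1860 K

The star's surface emits σT_*⁴; at distance d the flux is S = σT_*⁴(R_*/d)².
S = 5.67×10⁻⁸·(6020)⁴·(3.57×10⁹/1.86×10¹⁰)² = 2.743×10⁶ W/m².
For an isothermal sphere T⁴ = (1−a)S/(4σ) = 1.210×10¹³ K⁴.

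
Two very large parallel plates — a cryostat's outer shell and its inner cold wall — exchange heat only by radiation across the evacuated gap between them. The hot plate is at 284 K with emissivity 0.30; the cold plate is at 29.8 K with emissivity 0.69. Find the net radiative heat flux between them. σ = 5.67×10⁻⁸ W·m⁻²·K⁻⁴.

q ≈ 97.5 W/m²

For two infinite grey parallel plates, q = σ(T₁⁴ − T₂⁴)/(1/ε₁ + 1/ε₂ − 1).
T₁⁴ − T₂⁴ = 6.505×10⁹ − 7.886×10⁵ = 6.505×10⁹ K⁴.
1/ε₁ + 1/ε₂ − 1 = 3.333 + 1.449 − 1 = 3.783.
q = 5.67×10⁻⁸ × 6.505×10⁹ / 3.783.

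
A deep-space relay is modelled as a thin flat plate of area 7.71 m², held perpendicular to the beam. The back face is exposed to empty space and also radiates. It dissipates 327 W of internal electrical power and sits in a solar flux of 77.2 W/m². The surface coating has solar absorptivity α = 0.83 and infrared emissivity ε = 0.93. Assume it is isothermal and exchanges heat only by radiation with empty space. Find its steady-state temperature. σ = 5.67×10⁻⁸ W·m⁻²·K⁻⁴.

T ≈ 178 K

At steady state, absorbed solar power + internal power = radiated power.
Absorbed: α·S·A_cross = 0.83·77.2·7.710 = 494.0 W (cross-section A).
Total input = 494.0 + 327 = 821.0 W.
Radiated: εσ·A_surf·T⁴ with A_surf = 2A = 15.42 m².
T⁴ = 821.0/(0.93·5.67×10⁻⁸·15.42) = 1.010×10⁹ K⁴.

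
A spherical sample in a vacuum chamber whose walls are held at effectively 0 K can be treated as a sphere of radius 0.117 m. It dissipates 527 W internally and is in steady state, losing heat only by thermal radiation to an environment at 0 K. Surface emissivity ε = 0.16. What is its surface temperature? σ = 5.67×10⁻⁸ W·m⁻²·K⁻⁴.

T ≈ 762 K

Steady state: internal power = radiated power, P = εσA T⁴.
Radiating area A = 4πr² = 0.1720 m².
T⁴ = P/(εσA) = 527/(0.16·5.67×10⁻⁸·0.1720) = 3.377×10¹¹ K⁴.
T = (3.377×10¹¹)^(1/4).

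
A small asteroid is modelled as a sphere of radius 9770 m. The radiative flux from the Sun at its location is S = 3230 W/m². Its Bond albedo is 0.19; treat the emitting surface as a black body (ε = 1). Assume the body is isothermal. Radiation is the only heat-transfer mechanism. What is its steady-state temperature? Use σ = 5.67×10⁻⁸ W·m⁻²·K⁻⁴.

T ≈ 328 K

At equilibrium, absorbed power = emitted power.
Absorbing cross-section = πr² = 2.999×10⁸ m²; emitting surface = 4πr² = 1.199×10⁹ m² (ratio 4).
(1−a)S·A_cross = εσ·A_surf·T⁴  ⇒  T⁴ = (1−a)S/(4σ).
T⁴ = 0.810·3230/(4·5.67×10⁻⁸) = 1.154×10¹⁰ K⁴.
T = (1.154×10¹⁰)^(1/4).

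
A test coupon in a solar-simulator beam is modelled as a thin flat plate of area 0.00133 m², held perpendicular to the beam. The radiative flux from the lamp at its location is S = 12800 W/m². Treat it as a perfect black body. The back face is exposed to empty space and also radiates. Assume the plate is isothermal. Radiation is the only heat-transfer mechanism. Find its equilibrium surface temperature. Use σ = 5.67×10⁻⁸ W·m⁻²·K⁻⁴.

T ≈ 580 K

At equilibrium, absorbed power = emitted power.
Absorbing cross-section = A = 0.001330 m²; emitting surface = 2A = 0.002660 m² (ratio 2).
S·A_cross = εσ·A_surf·T⁴  ⇒  T⁴ = S/(2σ).
T⁴ = 1.00·12800/(2·5.67×10⁻⁸) = 1.129×10¹¹ K⁴.
T = (1.129×10¹¹)^(1/4).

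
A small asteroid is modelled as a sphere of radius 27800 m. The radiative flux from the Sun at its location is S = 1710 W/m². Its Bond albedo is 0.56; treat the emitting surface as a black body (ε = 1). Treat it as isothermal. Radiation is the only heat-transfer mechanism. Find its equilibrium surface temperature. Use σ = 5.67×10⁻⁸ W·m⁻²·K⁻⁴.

At equilibrium, absorbed power = emitted power.
Absorbing cross-section = πr² = 2.428×10⁹ m²; emitting surface = 4πr² = 9.712×10⁹ m² (ratio 4).
(1−a)S·A_cross = εσ·A_surf·T⁴  ⇒  T⁴ = (1−a)S/(4σ).
T⁴ = 0.440·1710/(4·5.67×10⁻⁸) = 3.317×10⁹ K⁴.
T = (3.317×10⁹)^(1/4).

T ≈ 240 K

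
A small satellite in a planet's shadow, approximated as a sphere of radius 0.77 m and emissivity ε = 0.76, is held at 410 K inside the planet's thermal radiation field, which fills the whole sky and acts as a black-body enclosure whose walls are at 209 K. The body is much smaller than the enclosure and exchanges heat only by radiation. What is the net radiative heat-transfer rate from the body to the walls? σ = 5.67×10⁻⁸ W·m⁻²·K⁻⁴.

P_net ≈ 8460 W

For a small grey body in a large enclosure: P_net = εσA(T_body⁴ − T_wall⁴).
A = 4πr² = 7.451 m²; T_body⁴ − T_wall⁴ = 2.826×10¹⁰ − 1.908×10⁹ = 2.635×10¹⁰ K⁴.
|P_net| = 0.76·5.67×10⁻⁸·7.451·2.635×10¹⁰.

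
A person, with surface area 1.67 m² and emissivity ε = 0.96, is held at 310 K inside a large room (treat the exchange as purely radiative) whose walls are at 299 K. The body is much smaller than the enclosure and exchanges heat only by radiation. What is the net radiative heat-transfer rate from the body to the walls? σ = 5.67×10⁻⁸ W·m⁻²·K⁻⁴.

P_net ≈ 113 W

For a small grey body in a large enclosure: P_net = εσA(T_body⁴ − T_wall⁴).
A = 1.67 m²; T_body⁴ − T_wall⁴ = 9.235×10⁹ − 7.993×10⁹ = 1.243×10⁹ K⁴.
|P_net| = 0.96·5.67×10⁻⁸·1.670·1.243×10⁹.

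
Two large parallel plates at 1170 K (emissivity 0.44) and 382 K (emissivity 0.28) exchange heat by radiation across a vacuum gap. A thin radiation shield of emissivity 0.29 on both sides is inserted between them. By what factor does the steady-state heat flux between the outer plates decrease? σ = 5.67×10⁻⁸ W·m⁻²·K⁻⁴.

Without shield: q₀ = σΔ(T⁴)/(1/ε₁+1/ε₂−1) with denominator 4.844.
With shield the two gaps are in series; the resistances add: (1/ε₁+1/ε_s−1)+(1/ε_s+1/ε₂−1) = 4.721+6.020 = 10.74.
Heat-flux ratio q₀/q = 10.74/4.844.

factor ≈ 2.22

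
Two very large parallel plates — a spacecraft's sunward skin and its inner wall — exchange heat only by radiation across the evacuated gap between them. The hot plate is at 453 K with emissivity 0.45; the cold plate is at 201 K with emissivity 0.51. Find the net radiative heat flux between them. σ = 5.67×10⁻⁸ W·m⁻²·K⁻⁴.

q ≈ 721 W/m²

For two infinite grey parallel plates, q = σ(T₁⁴ − T₂⁴)/(1/ε₁ + 1/ε₂ − 1).
T₁⁴ − T₂⁴ = 4.211×10¹⁰ − 1.632×10⁹ = 4.048×10¹⁰ K⁴.
1/ε₁ + 1/ε₂ − 1 = 2.222 + 1.961 − 1 = 3.183.
q = 5.67×10⁻⁸ × 4.048×10¹⁰ / 3.183.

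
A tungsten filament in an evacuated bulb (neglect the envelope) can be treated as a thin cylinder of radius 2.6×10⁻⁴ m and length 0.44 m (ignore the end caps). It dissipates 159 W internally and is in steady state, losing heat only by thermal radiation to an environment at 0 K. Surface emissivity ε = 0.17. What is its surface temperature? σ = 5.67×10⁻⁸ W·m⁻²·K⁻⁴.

Steady state: internal power = radiated power, P = εσA T⁴.
Radiating area A = 2πrL = 7.188×10⁻⁴ m².
T⁴ = P/(εσA) = 159/(0.17·5.67×10⁻⁸·7.188×10⁻⁴) = 2.295×10¹³ K⁴.
T = (2.295×10¹³)^(1/4).

T ≈ 2190 K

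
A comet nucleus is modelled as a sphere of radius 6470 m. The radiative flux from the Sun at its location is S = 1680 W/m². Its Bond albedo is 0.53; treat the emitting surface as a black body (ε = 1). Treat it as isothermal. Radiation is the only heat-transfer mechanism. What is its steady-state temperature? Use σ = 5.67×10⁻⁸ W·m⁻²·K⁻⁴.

T ≈ 243 K

At equilibrium, absorbed power = emitted power.
Absorbing cross-section = πr² = 1.315×10⁸ m²; emitting surface = 4πr² = 5.260×10⁸ m² (ratio 4).
(1−a)S·A_cross = εσ·A_surf·T⁴  ⇒  T⁴ = (1−a)S/(4σ).
T⁴ = 0.470·1680/(4·5.67×10⁻⁸) = 3.481×10⁹ K⁴.
T = (3.481×10⁹)^(1/4).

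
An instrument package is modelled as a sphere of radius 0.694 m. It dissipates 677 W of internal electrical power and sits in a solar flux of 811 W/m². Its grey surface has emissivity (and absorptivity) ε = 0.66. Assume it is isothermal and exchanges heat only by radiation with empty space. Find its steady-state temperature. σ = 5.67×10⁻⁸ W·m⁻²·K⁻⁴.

At steady state, absorbed solar power + internal power = radiated power.
Absorbed: α·S·A_cross = 0.66·811·1.513 = 809.9 W (cross-section πr²).
Total input = 809.9 + 677 = 1487 W.
Radiated: εσ·A_surf·T⁴ with A_surf = 4πr² = 6.052 m².
T⁴ = 1487/(0.66·5.67×10⁻⁸·6.052) = 6.565×10⁹ K⁴.

T ≈ 285 K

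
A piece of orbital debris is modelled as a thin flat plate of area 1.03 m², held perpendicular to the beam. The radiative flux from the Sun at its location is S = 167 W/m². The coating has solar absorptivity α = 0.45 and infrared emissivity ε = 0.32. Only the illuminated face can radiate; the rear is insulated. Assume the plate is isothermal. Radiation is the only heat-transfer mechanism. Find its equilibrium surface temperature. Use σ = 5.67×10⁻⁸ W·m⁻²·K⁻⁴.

T ≈ 254 K

At equilibrium, absorbed power = emitted power.
Absorbing cross-section = A = 1.030 m²; emitting surface = A = 1.030 m² (ratio 1).
αS·A_cross = εσ·A_surf·T⁴  ⇒  T⁴ = αS/(ε·1σ).
T⁴ = 0.450·167/(0.32·1·5.67×10⁻⁸) = 4.142×10⁹ K⁴.
T = (4.142×10⁹)^(1/4).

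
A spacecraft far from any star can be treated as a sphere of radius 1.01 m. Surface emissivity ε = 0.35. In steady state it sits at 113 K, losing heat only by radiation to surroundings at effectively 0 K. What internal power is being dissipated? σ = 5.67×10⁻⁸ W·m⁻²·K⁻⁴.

P ≈ 41.5 W

Steady state: P = εσA T⁴.
A = 4πr² = 12.82 m²; T⁴ = (113)⁴ = 1.630×10⁸ K⁴.
P = 0.35 × 5.67×10⁻⁸ × 12.82 × 1.630×10⁸.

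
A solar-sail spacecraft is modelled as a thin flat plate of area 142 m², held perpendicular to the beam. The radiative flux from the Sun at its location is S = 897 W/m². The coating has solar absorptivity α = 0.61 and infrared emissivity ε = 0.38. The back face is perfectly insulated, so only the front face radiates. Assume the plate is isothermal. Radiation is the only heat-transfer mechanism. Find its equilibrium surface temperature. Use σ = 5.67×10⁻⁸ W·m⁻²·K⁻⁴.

At equilibrium, absorbed power = emitted power.
Absorbing cross-section = A = 142.0 m²; emitting surface = A = 142.0 m² (ratio 1).
αS·A_cross = εσ·A_surf·T⁴  ⇒  T⁴ = αS/(ε·1σ).
T⁴ = 0.610·897/(0.38·1·5.67×10⁻⁸) = 2.540×10¹⁰ K⁴.
T = (2.540×10¹⁰)^(1/4).

T ≈ 399 K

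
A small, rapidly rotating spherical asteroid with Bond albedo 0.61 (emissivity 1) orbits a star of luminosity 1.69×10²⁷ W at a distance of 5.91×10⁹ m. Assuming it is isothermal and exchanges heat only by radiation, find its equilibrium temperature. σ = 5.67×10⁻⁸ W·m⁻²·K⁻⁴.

T ≈ 1600 K

First find the stellar flux at distance d: S = L/(4πd²) = 1.69×10²⁷/(4π·(5.91×10⁹)²) = 3.850×10⁶ W/m².
For an isothermal sphere, absorbed (1−a)S·πr² = emitted σ·4πr²·T⁴, so T⁴ = (1−a)S/(4σ).
T⁴ = 0.390·3.850×10⁶/(4·5.67×10⁻⁸) = 6.621×10¹² K⁴.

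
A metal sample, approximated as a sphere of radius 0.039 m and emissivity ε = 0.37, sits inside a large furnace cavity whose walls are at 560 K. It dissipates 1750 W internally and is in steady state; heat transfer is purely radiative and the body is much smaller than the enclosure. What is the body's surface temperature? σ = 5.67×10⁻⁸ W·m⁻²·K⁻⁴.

For a small grey body in a large enclosure, net radiated power = εσA(T⁴ − T_w⁴).
Steady state: P = εσA(T⁴ − T_w⁴) with A = 4πr² = 0.01911 m².
T⁴ = P/(εσA) + T_w⁴ = 1750/(0.37·5.67×10⁻⁸·0.01911) + (560)⁴
    = 4.364×10¹² + 9.834×10¹⁰ = 4.463×10¹² K⁴.

T ≈ 1450 K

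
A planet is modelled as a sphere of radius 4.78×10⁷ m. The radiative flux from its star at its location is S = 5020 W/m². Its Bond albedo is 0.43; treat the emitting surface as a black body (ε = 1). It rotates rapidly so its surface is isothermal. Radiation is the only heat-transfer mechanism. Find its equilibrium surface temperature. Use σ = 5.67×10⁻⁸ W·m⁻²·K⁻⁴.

T ≈ 335 K

At equilibrium, absorbed power = emitted power.
Absorbing cross-section = πr² = 7.178×10¹⁵ m²; emitting surface = 4πr² = 2.871×10¹⁶ m² (ratio 4).
(1−a)S·A_cross = εσ·A_surf·T⁴  ⇒  T⁴ = (1−a)S/(4σ).
T⁴ = 0.570·5020/(4·5.67×10⁻⁸) = 1.262×10¹⁰ K⁴.
T = (1.262×10¹⁰)^(1/4).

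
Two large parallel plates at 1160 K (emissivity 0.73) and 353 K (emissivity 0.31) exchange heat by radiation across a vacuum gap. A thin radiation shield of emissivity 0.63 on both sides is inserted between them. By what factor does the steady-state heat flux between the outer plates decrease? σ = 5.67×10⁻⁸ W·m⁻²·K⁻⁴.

factor ≈ 1.60

Without shield: q₀ = σΔ(T⁴)/(1/ε₁+1/ε₂−1) with denominator 3.596.
With shield the two gaps are in series; the resistances add: (1/ε₁+1/ε_s−1)+(1/ε_s+1/ε₂−1) = 1.957+3.813 = 5.770.
Heat-flux ratio q₀/q = 5.770/3.596.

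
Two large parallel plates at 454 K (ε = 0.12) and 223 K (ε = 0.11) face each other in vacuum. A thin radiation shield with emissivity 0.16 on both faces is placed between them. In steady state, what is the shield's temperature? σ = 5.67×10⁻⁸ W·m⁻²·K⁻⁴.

T_s ≈ 390 K

In steady state the net flux on the hot side equals that on the cold side.
σ(T₁⁴−T_s⁴)/D₁ = σ(T_s⁴−T₂⁴)/D₂, with D₁ = 1/ε₁+1/ε_s−1 = 13.58, D₂ = 1/ε_s+1/ε₂−1 = 14.34.
Solve for T_s⁴: T_s⁴ = (D₂·T₁⁴ + D₁·T₂⁴)/(D₁+D₂) = 2.302×10¹⁰ K⁴.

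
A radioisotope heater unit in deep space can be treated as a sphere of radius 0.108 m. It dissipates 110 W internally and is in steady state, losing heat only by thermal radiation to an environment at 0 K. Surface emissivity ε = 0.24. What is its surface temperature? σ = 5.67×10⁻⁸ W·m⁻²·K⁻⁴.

Steady state: internal power = radiated power, P = εσA T⁴.
Radiating area A = 4πr² = 0.1466 m².
T⁴ = P/(εσA) = 110/(0.24·5.67×10⁻⁸·0.1466) = 5.515×10¹⁰ K⁴.
T = (5.515×10¹⁰)^(1/4).

T ≈ 485 K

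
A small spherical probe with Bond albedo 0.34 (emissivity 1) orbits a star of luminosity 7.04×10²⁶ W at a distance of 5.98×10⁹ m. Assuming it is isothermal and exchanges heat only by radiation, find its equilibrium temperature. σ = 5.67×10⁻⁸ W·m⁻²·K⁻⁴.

First find the stellar flux at distance d: S = L/(4πd²) = 7.04×10²⁶/(4π·(5.98×10⁹)²) = 1.567×10⁶ W/m².
For an isothermal sphere, absorbed (1−a)S·πr² = emitted σ·4πr²·T⁴, so T⁴ = (1−a)S/(4σ).
T⁴ = 0.660·1.567×10⁶/(4·5.67×10⁻⁸) = 4.559×10¹² K⁴.

T ≈ 1460 K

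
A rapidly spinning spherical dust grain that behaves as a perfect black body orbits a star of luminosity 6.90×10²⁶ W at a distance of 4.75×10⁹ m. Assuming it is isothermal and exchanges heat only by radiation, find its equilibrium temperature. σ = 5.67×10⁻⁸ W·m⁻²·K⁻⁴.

First find the stellar flux at distance d: S = L/(4πd²) = 6.90×10²⁶/(4π·(4.75×10⁹)²) = 2.434×10⁶ W/m².
For an isothermal sphere, absorbed (1−a)S·πr² = emitted σ·4πr²·T⁴, so T⁴ = (1−a)S/(4σ).
T⁴ = 1.00·2.434×10⁶/(4·5.67×10⁻⁸) = 1.073×10¹³ K⁴.

T ≈ 1810 K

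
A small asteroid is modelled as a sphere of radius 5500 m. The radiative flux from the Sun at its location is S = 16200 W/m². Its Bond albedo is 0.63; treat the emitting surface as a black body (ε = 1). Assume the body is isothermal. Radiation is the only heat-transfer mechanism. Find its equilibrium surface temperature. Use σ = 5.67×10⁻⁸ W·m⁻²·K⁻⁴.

At equilibrium, absorbed power = emitted power.
Absorbing cross-section = πr² = 9.503×10⁷ m²; emitting surface = 4πr² = 3.801×10⁸ m² (ratio 4).
(1−a)S·A_cross = εσ·A_surf·T⁴  ⇒  T⁴ = (1−a)S/(4σ).
T⁴ = 0.370·16200/(4·5.67×10⁻⁸) = 2.643×10¹⁰ K⁴.
T = (2.643×10¹⁰)^(1/4).

T ≈ 403 K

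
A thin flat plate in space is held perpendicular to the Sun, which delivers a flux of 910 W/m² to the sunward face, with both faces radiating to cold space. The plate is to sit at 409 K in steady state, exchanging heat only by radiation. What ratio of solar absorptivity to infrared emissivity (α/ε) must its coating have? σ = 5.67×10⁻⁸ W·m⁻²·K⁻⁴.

α/ε ≈ 3.49

Balance: αS·A = εσ·2A·T⁴ ⇒ α/ε = 2σT⁴/S.
α/ε = 2·5.67×10⁻⁸·(409)⁴/910 = 2·5.67×10⁻⁸·2.798×10¹⁰/910.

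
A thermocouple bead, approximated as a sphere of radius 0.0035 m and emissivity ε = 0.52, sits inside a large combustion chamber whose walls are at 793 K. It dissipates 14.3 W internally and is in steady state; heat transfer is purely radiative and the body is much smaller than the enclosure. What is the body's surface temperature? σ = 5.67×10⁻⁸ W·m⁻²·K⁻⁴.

T ≈ 1370 K

For a small grey body in a large enclosure, net radiated power = εσA(T⁴ − T_w⁴).
Steady state: P = εσA(T⁴ − T_w⁴) with A = 4πr² = 1.539×10⁻⁴ m².
T⁴ = P/(εσA) + T_w⁴ = 14.3/(0.52·5.67×10⁻⁸·1.539×10⁻⁴) + (793)⁴
    = 3.151×10¹² + 3.955×10¹¹ = 3.546×10¹² K⁴.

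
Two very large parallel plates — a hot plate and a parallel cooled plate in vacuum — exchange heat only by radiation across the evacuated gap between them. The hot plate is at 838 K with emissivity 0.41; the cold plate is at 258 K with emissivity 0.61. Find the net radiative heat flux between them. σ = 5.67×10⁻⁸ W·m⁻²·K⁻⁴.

q ≈ 9000 W/m²

For two infinite grey parallel plates, q = σ(T₁⁴ − T₂⁴)/(1/ε₁ + 1/ε₂ − 1).
T₁⁴ − T₂⁴ = 4.931×10¹¹ − 4.431×10⁹ = 4.887×10¹¹ K⁴.
1/ε₁ + 1/ε₂ − 1 = 2.439 + 1.639 − 1 = 3.078.
q = 5.67×10⁻⁸ × 4.887×10¹¹ / 3.078.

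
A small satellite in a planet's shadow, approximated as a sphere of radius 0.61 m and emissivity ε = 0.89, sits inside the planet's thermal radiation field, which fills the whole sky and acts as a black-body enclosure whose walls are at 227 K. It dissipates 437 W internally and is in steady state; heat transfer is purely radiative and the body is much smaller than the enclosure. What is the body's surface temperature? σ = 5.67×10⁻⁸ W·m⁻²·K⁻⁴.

For a small grey body in a large enclosure, net radiated power = εσA(T⁴ − T_w⁴).
Steady state: P = εσA(T⁴ − T_w⁴) with A = 4πr² = 4.676 m².
T⁴ = P/(εσA) + T_w⁴ = 437/(0.89·5.67×10⁻⁸·4.676) + (227)⁴
    = 1.852×10⁹ + 2.655×10⁹ = 4.507×10⁹ K⁴.

T ≈ 259 K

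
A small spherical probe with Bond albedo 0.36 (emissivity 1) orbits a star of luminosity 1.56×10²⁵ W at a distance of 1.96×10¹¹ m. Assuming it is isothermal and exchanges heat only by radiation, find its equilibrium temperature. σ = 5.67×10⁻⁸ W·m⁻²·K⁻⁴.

T ≈ 97.7 K

First find the stellar flux at distance d: S = L/(4πd²) = 1.56×10²⁵/(4π·(1.96×10¹¹)²) = 32.31 W/m².
For an isothermal sphere, absorbed (1−a)S·πr² = emitted σ·4πr²·T⁴, so T⁴ = (1−a)S/(4σ).
T⁴ = 0.640·32.31/(4·5.67×10⁻⁸) = 9.119×10⁷ K⁴.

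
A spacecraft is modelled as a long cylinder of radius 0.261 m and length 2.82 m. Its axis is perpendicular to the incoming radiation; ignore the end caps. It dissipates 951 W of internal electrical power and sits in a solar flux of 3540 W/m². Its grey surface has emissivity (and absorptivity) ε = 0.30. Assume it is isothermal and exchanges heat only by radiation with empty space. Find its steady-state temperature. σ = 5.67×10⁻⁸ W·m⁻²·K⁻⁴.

T ≈ 423 K

At steady state, absorbed solar power + internal power = radiated power.
Absorbed: α·S·A_cross = 0.30·3540·1.472 = 1563 W (cross-section 2rL).
Total input = 1563 + 951 = 2514 W.
Radiated: εσ·A_surf·T⁴ with A_surf = 2πrL = 4.625 m².
T⁴ = 2514/(0.30·5.67×10⁻⁸·4.625) = 3.196×10¹⁰ K⁴.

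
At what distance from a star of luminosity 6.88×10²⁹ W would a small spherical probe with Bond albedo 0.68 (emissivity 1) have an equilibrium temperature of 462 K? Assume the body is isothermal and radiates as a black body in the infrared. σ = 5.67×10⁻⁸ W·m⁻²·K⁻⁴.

For an isothermal black-emitting sphere, (1−a)S·πr² = σ·4πr²·T⁴ ⇒ S = 4σT⁴/(1−a).
S = 4·5.67×10⁻⁸·(462)⁴/0.320 = 32290 W/m².
Flux falls as S = L/(4πd²), so d = √(L/(4πS)) = √(6.88×10²⁹/(4π·32290)).

d ≈ 1.30×10¹² m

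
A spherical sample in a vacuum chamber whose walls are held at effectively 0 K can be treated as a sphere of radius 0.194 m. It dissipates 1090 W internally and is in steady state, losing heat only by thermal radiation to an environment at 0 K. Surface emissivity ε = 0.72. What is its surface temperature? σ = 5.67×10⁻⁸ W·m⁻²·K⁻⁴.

T ≈ 487 K

Steady state: internal power = radiated power, P = εσA T⁴.
Radiating area A = 4πr² = 0.4729 m².
T⁴ = P/(εσA) = 1090/(0.72·5.67×10⁻⁸·0.4729) = 5.645×10¹⁰ K⁴.
T = (5.645×10¹⁰)^(1/4).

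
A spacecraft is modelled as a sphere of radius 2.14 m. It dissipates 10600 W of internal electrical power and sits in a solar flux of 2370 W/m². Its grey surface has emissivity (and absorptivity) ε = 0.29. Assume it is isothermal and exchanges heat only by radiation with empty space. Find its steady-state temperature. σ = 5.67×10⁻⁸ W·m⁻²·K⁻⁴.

T ≈ 384 K

At steady state, absorbed solar power + internal power = radiated power.
Absorbed: α·S·A_cross = 0.29·2370·14.39 = 9888 W (cross-section πr²).
Total input = 9888 + 10600 = 20490 W.
Radiated: εσ·A_surf·T⁴ with A_surf = 4πr² = 57.55 m².
T⁴ = 20490/(0.29·5.67×10⁻⁸·57.55) = 2.165×10¹⁰ K⁴.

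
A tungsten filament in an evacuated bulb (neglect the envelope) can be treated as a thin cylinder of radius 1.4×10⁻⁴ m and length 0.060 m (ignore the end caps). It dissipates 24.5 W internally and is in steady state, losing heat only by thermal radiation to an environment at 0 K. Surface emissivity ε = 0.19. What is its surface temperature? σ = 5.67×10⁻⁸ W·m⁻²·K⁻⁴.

T ≈ 2560 K

Steady state: internal power = radiated power, P = εσA T⁴.
Radiating area A = 2πrL = 5.278×10⁻⁵ m².
T⁴ = P/(εσA) = 24.5/(0.19·5.67×10⁻⁸·5.278×10⁻⁵) = 4.309×10¹³ K⁴.
T = (4.309×10¹³)^(1/4).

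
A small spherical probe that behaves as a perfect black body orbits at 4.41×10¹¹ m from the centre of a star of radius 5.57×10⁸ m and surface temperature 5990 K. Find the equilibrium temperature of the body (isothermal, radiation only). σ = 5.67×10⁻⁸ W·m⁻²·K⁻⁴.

The star's surface emits σT_*⁴; at distance d the flux is S = σT_*⁴(R_*/d)².
S = 5.67×10⁻⁸·(5990)⁴·(5.57×10⁸/4.41×10¹¹)² = 116.4 W/m².
For an isothermal sphere T⁴ = (1−a)S/(4σ) = 5.134×10⁸ K⁴.

T ≈ 151 K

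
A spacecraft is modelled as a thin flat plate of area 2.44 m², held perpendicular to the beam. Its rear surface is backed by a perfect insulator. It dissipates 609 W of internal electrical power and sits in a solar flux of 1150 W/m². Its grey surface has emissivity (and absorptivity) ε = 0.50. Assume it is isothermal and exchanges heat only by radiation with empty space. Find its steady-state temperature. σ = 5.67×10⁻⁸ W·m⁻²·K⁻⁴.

T ≈ 413 K

At steady state, absorbed solar power + internal power = radiated power.
Absorbed: α·S·A_cross = 0.50·1150·2.440 = 1403 W (cross-section A).
Total input = 1403 + 609 = 2012 W.
Radiated: εσ·A_surf·T⁴ with A_surf = A = 2.440 m².
T⁴ = 2012/(0.50·5.67×10⁻⁸·2.440) = 2.909×10¹⁰ K⁴.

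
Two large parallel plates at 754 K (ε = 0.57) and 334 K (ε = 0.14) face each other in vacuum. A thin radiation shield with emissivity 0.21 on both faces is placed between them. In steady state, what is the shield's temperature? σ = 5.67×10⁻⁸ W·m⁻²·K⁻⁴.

In steady state the net flux on the hot side equals that on the cold side.
σ(T₁⁴−T_s⁴)/D₁ = σ(T_s⁴−T₂⁴)/D₂, with D₁ = 1/ε₁+1/ε_s−1 = 5.516, D₂ = 1/ε_s+1/ε₂−1 = 10.90.
Solve for T_s⁴: T_s⁴ = (D₂·T₁⁴ + D₁·T₂⁴)/(D₁+D₂) = 2.188×10¹¹ K⁴.

T_s ≈ 684 K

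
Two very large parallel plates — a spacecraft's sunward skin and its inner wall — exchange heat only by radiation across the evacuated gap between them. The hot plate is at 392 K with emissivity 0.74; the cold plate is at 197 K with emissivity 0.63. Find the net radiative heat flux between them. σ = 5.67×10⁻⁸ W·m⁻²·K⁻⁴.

q ≈ 647 W/m²

For two infinite grey parallel plates, q = σ(T₁⁴ − T₂⁴)/(1/ε₁ + 1/ε₂ − 1).
T₁⁴ − T₂⁴ = 2.361×10¹⁰ − 1.506×10⁹ = 2.211×10¹⁰ K⁴.
1/ε₁ + 1/ε₂ − 1 = 1.351 + 1.587 − 1 = 1.939.
q = 5.67×10⁻⁸ × 2.211×10¹⁰ / 1.939.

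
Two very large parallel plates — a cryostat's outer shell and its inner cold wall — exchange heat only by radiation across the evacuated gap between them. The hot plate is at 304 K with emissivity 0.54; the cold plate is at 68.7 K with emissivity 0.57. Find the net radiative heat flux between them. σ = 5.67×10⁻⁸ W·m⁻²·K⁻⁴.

q ≈ 185 W/m²

For two infinite grey parallel plates, q = σ(T₁⁴ − T₂⁴)/(1/ε₁ + 1/ε₂ − 1).
T₁⁴ − T₂⁴ = 8.541×10⁹ − 2.228×10⁷ = 8.518×10⁹ K⁴.
1/ε₁ + 1/ε₂ − 1 = 1.852 + 1.754 − 1 = 2.606.
q = 5.67×10⁻⁸ × 8.518×10⁹ / 2.606.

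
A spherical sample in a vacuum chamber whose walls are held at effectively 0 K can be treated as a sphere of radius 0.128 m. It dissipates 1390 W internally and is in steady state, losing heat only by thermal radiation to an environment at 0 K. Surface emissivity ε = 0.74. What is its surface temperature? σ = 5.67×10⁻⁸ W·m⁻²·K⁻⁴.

Steady state: internal power = radiated power, P = εσA T⁴.
Radiating area A = 4πr² = 0.2059 m².
T⁴ = P/(εσA) = 1390/(0.74·5.67×10⁻⁸·0.2059) = 1.609×10¹¹ K⁴.
T = (1.609×10¹¹)^(1/4).

T ≈ 633 K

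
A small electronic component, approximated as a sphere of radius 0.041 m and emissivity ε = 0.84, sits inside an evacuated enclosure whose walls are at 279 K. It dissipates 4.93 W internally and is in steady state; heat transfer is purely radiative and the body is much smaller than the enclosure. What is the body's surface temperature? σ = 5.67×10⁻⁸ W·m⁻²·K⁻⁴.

For a small grey body in a large enclosure, net radiated power = εσA(T⁴ − T_w⁴).
Steady state: P = εσA(T⁴ − T_w⁴) with A = 4πr² = 0.02112 m².
T⁴ = P/(εσA) + T_w⁴ = 4.93/(0.84·5.67×10⁻⁸·0.02112) + (279)⁴
    = 4.900×10⁹ + 6.059×10⁹ = 1.096×10¹⁰ K⁴.

T ≈ 324 K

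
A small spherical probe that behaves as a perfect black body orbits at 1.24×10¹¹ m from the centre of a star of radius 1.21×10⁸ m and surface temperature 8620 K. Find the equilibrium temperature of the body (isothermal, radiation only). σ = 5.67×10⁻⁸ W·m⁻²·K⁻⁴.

T ≈ 190 K

The star's surface emits σT_*⁴; at distance d the flux is S = σT_*⁴(R_*/d)².
S = 5.67×10⁻⁸·(8620)⁴·(1.21×10⁸/1.24×10¹¹)² = 298.1 W/m².
For an isothermal sphere T⁴ = (1−a)S/(4σ) = 1.314×10⁹ K⁴.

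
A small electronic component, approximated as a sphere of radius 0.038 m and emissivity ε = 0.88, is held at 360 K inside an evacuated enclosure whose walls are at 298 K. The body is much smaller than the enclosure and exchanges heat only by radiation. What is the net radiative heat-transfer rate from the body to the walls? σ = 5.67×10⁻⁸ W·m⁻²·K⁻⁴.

P_net ≈ 8.07 W

For a small grey body in a large enclosure: P_net = εσA(T_body⁴ − T_wall⁴).
A = 4πr² = 0.01815 m²; T_body⁴ − T_wall⁴ = 1.680×10¹⁰ − 7.886×10⁹ = 8.910×10⁹ K⁴.
|P_net| = 0.88·5.67×10⁻⁸·0.01815·8.910×10⁹.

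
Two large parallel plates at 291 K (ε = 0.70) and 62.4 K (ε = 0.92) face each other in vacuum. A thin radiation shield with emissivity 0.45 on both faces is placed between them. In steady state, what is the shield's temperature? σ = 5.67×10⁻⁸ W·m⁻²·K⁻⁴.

In steady state the net flux on the hot side equals that on the cold side.
σ(T₁⁴−T_s⁴)/D₁ = σ(T_s⁴−T₂⁴)/D₂, with D₁ = 1/ε₁+1/ε_s−1 = 2.651, D₂ = 1/ε_s+1/ε₂−1 = 2.309.
Solve for T_s⁴: T_s⁴ = (D₂·T₁⁴ + D₁·T₂⁴)/(D₁+D₂) = 3.347×10⁹ K⁴.

T_s ≈ 241 K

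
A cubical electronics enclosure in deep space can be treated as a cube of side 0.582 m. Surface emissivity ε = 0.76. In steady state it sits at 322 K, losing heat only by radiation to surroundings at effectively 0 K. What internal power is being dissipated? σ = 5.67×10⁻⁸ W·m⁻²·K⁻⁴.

P ≈ 941 W

Steady state: P = εσA T⁴.
A = 6L² = 2.032 m²; T⁴ = (322)⁴ = 1.075×10¹⁰ K⁴.
P = 0.76 × 5.67×10⁻⁸ × 2.032 × 1.075×10¹⁰.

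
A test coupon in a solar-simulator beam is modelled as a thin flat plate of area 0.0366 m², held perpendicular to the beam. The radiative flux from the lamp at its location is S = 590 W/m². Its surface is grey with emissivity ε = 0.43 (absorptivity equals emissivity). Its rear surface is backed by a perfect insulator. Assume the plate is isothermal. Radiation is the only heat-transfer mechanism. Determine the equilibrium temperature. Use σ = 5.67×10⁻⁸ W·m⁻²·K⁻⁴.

T ≈ 319 K

At equilibrium, absorbed power = emitted power.
Absorbing cross-section = A = 0.03660 m²; emitting surface = A = 0.03660 m² (ratio 1).
εS·A_cross = εσ·A_surf·T⁴  ⇒  T⁴ = S/(1σ)   (ε cancels).
T⁴ = 590/(1·5.67×10⁻⁸) = 1.041×10¹⁰ K⁴.
T = (1.041×10¹⁰)^(1/4).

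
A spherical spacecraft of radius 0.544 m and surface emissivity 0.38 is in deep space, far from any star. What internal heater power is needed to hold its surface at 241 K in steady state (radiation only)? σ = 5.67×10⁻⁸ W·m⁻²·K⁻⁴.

P ≈ 270 W

P = εσ·4πr²·T⁴.
4πr² = 3.719 m²; T⁴ = 3.373×10⁹ K⁴.
P = 0.38·5.67×10⁻⁸·3.719·3.373×10⁹.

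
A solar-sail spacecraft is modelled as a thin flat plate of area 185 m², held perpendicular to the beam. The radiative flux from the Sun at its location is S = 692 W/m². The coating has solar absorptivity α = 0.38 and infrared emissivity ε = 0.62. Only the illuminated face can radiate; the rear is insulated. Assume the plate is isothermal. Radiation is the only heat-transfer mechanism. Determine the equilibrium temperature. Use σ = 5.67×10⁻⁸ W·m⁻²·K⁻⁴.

At equilibrium, absorbed power = emitted power.
Absorbing cross-section = A = 185.0 m²; emitting surface = A = 185.0 m² (ratio 1).
αS·A_cross = εσ·A_surf·T⁴  ⇒  T⁴ = αS/(ε·1σ).
T⁴ = 0.380·692/(0.62·1·5.67×10⁻⁸) = 7.480×10⁹ K⁴.
T = (7.480×10⁹)^(1/4).

T ≈ 294 K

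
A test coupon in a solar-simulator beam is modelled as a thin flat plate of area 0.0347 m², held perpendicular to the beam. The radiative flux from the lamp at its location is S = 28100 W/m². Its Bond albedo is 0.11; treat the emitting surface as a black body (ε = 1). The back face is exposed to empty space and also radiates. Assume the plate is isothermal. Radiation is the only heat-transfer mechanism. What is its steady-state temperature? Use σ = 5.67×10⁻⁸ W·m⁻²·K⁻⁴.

At equilibrium, absorbed power = emitted power.
Absorbing cross-section = A = 0.03470 m²; emitting surface = 2A = 0.06940 m² (ratio 2).
(1−a)S·A_cross = εσ·A_surf·T⁴  ⇒  T⁴ = (1−a)S/(2σ).
T⁴ = 0.890·28100/(2·5.67×10⁻⁸) = 2.205×10¹¹ K⁴.
T = (2.205×10¹¹)^(1/4).

T ≈ 685 K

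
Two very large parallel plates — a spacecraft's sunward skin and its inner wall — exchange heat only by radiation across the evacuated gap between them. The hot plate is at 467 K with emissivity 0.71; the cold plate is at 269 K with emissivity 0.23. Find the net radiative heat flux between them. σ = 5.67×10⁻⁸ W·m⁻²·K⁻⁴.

q ≈ 505 W/m²

For two infinite grey parallel plates, q = σ(T₁⁴ − T₂⁴)/(1/ε₁ + 1/ε₂ − 1).
T₁⁴ − T₂⁴ = 4.756×10¹⁰ − 5.236×10⁹ = 4.233×10¹⁰ K⁴.
1/ε₁ + 1/ε₂ − 1 = 1.408 + 4.348 − 1 = 4.756.
q = 5.67×10⁻⁸ × 4.233×10¹⁰ / 4.756.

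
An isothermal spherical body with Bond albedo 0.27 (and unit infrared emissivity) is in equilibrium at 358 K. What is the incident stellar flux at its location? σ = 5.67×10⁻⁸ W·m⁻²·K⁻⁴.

S ≈ 5100 W/m²

(1−a)S·πr² = σ·4πr²·T⁴ ⇒ S = 4σT⁴/(1−a).
S = 4·5.67×10⁻⁸·1.643×10¹⁰/0.730.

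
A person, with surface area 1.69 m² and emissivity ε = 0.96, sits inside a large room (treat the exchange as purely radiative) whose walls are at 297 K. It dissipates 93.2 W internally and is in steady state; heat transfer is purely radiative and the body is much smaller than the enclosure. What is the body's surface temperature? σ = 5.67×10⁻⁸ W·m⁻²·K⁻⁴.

T ≈ 306 K

For a small grey body in a large enclosure, net radiated power = εσA(T⁴ − T_w⁴).
Steady state: P = εσA(T⁴ − T_w⁴) with A = 1.69 m².
T⁴ = P/(εσA) + T_w⁴ = 93.2/(0.96·5.67×10⁻⁸·1.690) + (297)⁴
    = 1.013×10⁹ + 7.781×10⁹ = 8.794×10⁹ K⁴.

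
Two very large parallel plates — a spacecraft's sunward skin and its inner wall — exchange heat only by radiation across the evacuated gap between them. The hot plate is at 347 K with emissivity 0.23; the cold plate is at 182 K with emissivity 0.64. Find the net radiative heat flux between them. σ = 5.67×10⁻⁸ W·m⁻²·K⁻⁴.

q ≈ 155 W/m²

For two infinite grey parallel plates, q = σ(T₁⁴ − T₂⁴)/(1/ε₁ + 1/ε₂ − 1).
T₁⁴ − T₂⁴ = 1.450×10¹⁰ − 1.097×10⁹ = 1.340×10¹⁰ K⁴.
1/ε₁ + 1/ε₂ − 1 = 4.348 + 1.562 − 1 = 4.910.
q = 5.67×10⁻⁸ × 1.340×10¹⁰ / 4.910.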